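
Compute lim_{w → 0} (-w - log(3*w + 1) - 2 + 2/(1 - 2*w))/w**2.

Substitution gives 0/0 (the numerator vanishes to order 2).
Expand each term to order w^2: the coefficient of w^2 in −ln(1 + 3w) is 9/2 and in 2·1/(1 - 2w) is 8.
Lower-order terms cancel with the polynomial part, so the numerator is (25/2)·w^2 + o(w^2), and the limit is (25/2)/(1) = 25/2.

25/2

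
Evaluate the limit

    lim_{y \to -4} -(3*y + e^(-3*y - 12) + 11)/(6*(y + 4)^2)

Direct substitution gives 0/0.
Apply L'Hôpital: lim (3 - 3*e^(-3*y - 12))/(-12*y - 48), still 0/0.
After 2 applications of L'Hôpital's rule the quotient is (9*e^(-3*y - 12))/(-12); substituting y = -4 gives -3/4.

-3/4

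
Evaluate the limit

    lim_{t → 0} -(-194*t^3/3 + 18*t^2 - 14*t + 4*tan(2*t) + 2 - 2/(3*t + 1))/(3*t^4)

54

Substitution gives 0/0 (the numerator vanishes to order 4).
Expand each term to order t^4: the coefficient of t^4 in 4·tan(2t) is 0 and in -2·1/(1 + 3t) is -162.
Lower-order terms cancel with the polynomial part, so the numerator is (-162)·t^4 + o(t^4), and the limit is (-162)/(-3) = 54.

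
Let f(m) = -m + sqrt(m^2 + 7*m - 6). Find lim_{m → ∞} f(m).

This has the form ∞ − ∞. Multiply and divide by the conjugate √(m^2 + 7*m - 6) + m.
That gives (7m - 6) / (√(m^2 + 7*m - 6) + m).
Divide numerator and denominator by m: the limit is 7/(2·1) = 7/2.

7/2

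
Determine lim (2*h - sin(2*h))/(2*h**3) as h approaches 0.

Direct substitution gives 0/0.
Apply L'Hôpital: lim (2 - 2*cos(2*h))/(6*h^2), still 0/0.
Apply L'Hôpital: lim (4*sin(2*h))/(12*h), still 0/0.
After 3 applications of L'Hôpital's rule the quotient is (8*cos(2*h))/(12); substituting h = 0 gives 2/3.

2/3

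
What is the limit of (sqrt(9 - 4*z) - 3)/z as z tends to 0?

A 0/0 form; rationalise with √(9 - 4z) + √9. This collapses the numerator to -4z, leaving -4/(√(9 - 4z) + √9) → -4/(2√9) = -2/3.

-2/3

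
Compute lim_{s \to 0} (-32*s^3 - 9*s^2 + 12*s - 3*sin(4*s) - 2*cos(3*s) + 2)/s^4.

-27/4

Substitution gives 0/0 (the numerator vanishes to order 4).
Expand each term to order s^4: the coefficient of s^4 in -2·cos(3s) is -27/4 and in -3·sin(4s) is 0.
Lower-order terms cancel with the polynomial part, so the numerator is (-27/4)·s^4 + o(s^4), and the limit is (-27/4)/(1) = -27/4.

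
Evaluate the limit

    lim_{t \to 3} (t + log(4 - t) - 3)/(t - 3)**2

Direct substitution gives 0/0.
Apply L'Hôpital: lim (1 - 1/(4 - t))/(2*t - 6), still 0/0.
After 2 applications of L'Hôpital's rule the quotient is (-1/(4 - t)^2)/(2); substituting t = 3 gives -1/2.

-1/2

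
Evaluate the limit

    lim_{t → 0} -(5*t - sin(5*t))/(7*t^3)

-125/42

Direct substitution gives 0/0.
Apply L'Hôpital: lim (5 - 5*cos(5*t))/(-21*t^2), still 0/0.
Apply L'Hôpital: lim (25*sin(5*t))/(-42*t), still 0/0.
After 3 applications of L'Hôpital's rule the quotient is (125*cos(5*t))/(-42); substituting t = 0 gives -125/42.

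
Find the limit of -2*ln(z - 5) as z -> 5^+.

∞

As z → 5⁺, z - 5 → 0⁺ and ln(z - 5) → −∞.
Multiplying by -2 gives ∞.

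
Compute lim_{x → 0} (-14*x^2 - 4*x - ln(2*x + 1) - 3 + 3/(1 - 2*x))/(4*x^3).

Substitution gives 0/0; apply L'Hôpital's rule 3 times.
After differentiating numerator and denominator 3 times the quotient is (-16/(2*x + 1)^3 + 144/(2*x - 1)^4)/(24); at x = 0 this is 16/3.

16/3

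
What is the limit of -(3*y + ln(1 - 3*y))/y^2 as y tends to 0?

Direct substitution gives 0/0.
Apply L'Hôpital: lim (3 - 3/(1 - 3*y))/(-2*y), still 0/0.
After 2 applications of L'Hôpital's rule the quotient is (-9/(1 - 3*y)^2)/(-2); substituting y = 0 gives 9/2.

9/2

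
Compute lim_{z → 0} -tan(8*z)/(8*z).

Substitution gives 0/0.
Since tan(u)/u → 1 as u → 0, tan(8z)/(8z) → 1 and the limit is 8/(-8) = -1.

-1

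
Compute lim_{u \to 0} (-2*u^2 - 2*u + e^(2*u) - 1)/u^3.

4/3

Direct substitution gives 0/0.
Apply L'Hôpital: lim (-4*u + 2*e^(2*u) - 2)/(3*u^2), still 0/0.
Apply L'Hôpital: lim (4*e^(2*u) - 4)/(6*u), still 0/0.
After 3 applications of L'Hôpital's rule the quotient is (8*e^(2*u))/(6); substituting u = 0 gives 4/3.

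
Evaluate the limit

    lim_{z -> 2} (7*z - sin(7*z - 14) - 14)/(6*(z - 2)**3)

343/36

Direct substitution gives 0/0.
Apply L'Hôpital: lim (7 - 7*cos(7*z - 14))/(18*(z - 2)^2), still 0/0.
Apply L'Hôpital: lim (49*sin(7*z - 14))/(36*z - 72), still 0/0.
After 3 applications of L'Hôpital's rule the quotient is (343*cos(7*z - 14))/(36); substituting z = 2 gives 343/36.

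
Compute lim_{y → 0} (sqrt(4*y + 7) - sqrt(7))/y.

Substitution gives 0/0. Multiply numerator and denominator by the conjugate √(7 + 4y) + √7.
The numerator becomes (7 + 4y) − 7 = 4y, so the expression simplifies to 4/(√(7 + 4y) + √7).
Letting y → 0 gives 4/(2√7) = 2*√(7)/7.

2*√(7)/7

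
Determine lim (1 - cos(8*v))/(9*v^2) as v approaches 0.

32/9

Substitution gives 0/0.
Use (1 − cos u)/u² → 1/2 with u = 8v: the limit is 8²/(2·9) = 32/9.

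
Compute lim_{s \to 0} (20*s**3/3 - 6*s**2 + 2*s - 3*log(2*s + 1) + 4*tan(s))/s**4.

Substitution gives 0/0 (the numerator vanishes to order 4).
Expand each term to order s^4: the coefficient of s^4 in 4·tan(s) is 0 and in -3·ln(1 + 2s) is 12.
Lower-order terms cancel with the polynomial part, so the numerator is (12)·s^4 + o(s^4), and the limit is (12)/(1) = 12.

12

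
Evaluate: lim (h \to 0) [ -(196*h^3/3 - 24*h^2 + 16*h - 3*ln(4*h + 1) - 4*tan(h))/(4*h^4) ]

-48

Substitution gives 0/0; apply L'Hôpital's rule 4 times.
After differentiating numerator and denominator 4 times the quotient is (32*tan(h)/cos(h)^2 - 96*tan(h)/cos(h)^4 + 4608/(4*h + 1)^4)/(-96); at h = 0 this is -48.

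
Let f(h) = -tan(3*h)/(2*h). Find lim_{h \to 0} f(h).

Substitution gives 0/0.
Since tan(u)/u → 1 as u → 0, tan(3h)/(3h) → 1 and the limit is 3/(-2) = -3/2.

-3/2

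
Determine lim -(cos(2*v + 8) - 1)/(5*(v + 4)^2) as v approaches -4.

Direct substitution gives 0/0.
Apply L'Hôpital: lim (-2*sin(2*v + 8))/(-10*v - 40), still 0/0.
After 2 applications of L'Hôpital's rule the quotient is (-4*cos(2*v + 8))/(-10); substituting v = -4 gives 2/5.

2/5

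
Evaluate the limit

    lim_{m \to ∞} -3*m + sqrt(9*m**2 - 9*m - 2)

An ∞ − ∞ form. Rationalising with the conjugate, the difference becomes (-9m - 2) / (√(9*m^2 - 9*m - 2) + 3m).
For large m the denominator behaves like 2·3m, so the quotient tends to -9/6 = -3/2.

-3/2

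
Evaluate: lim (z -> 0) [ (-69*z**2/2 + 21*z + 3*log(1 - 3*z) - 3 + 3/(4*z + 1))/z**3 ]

Substitution gives 0/0; apply L'Hôpital's rule 3 times.
After differentiating numerator and denominator 3 times the quotient is (-1152/(4*z + 1)^4 + 162/(3*z - 1)^3)/(6); at z = 0 this is -219.

-219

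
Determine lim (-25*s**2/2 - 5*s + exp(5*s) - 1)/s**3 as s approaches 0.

Direct substitution gives 0/0.
Apply L'Hôpital: lim (-25*s + 5*e^(5*s) - 5)/(3*s^2), still 0/0.
Apply L'Hôpital: lim (25*e^(5*s) - 25)/(6*s), still 0/0.
After 3 applications of L'Hôpital's rule the quotient is (125*e^(5*s))/(6); substituting s = 0 gives 125/6.

125/6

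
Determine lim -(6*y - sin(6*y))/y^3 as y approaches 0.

Direct substitution gives 0/0.
Apply L'Hôpital: lim (6 - 6*cos(6*y))/(-3*y^2), still 0/0.
Apply L'Hôpital: lim (36*sin(6*y))/(-6*y), still 0/0.
After 3 applications of L'Hôpital's rule the quotient is (216*cos(6*y))/(-6); substituting y = 0 gives -36.

-36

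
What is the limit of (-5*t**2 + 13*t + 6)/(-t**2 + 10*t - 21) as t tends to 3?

-17/4

At t = 3 both the top and bottom vanish — a removable singularity. Factoring out (t - 3) from each leaves (-5*t - 2)/(7 - t), which at t = 3 equals -17/4.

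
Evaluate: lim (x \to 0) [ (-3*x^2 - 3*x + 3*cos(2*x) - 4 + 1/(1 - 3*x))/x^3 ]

Substitution gives 0/0 (the numerator vanishes to order 3).
Expand each term to order x^3: the coefficient of x^3 in 1/(1 - 3x) is 27 and in 3·cos(2x) is 0.
Lower-order terms cancel with the polynomial part, so the numerator is (27)·x^3 + o(x^3), and the limit is (27)/(1) = 27.

27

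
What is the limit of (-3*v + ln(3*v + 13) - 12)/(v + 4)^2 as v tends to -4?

-9/2

Direct substitution gives 0/0.
Apply L'Hôpital: lim (-3 + 3/(3*v + 13))/(2*v + 8), still 0/0.
After 2 applications of L'Hôpital's rule the quotient is (-9/(3*v + 13)^2)/(2); substituting v = -4 gives -9/2.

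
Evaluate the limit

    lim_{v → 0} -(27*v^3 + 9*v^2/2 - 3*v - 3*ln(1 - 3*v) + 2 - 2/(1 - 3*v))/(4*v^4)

405/16

Substitution gives 0/0 (the numerator vanishes to order 4).
Expand each term to order v^4: the coefficient of v^4 in -3·ln(1 - 3v) is 243/4 and in -2·1/(1 - 3v) is -162.
Lower-order terms cancel with the polynomial part, so the numerator is (-405/4)·v^4 + o(v^4), and the limit is (-405/4)/(-4) = 405/16.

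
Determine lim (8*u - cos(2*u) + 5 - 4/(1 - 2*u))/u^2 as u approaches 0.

-14

Substitution gives 0/0 (the numerator vanishes to order 2).
Expand each term to order u^2: the coefficient of u^2 in −cos(2u) is 2 and in -4·1/(1 - 2u) is -16.
Lower-order terms cancel with the polynomial part, so the numerator is (-14)·u^2 + o(u^2), and the limit is (-14)/(1) = -14.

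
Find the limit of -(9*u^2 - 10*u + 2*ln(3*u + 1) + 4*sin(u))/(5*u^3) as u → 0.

-52/15

Substitution gives 0/0; apply L'Hôpital's rule 3 times.
After differentiating numerator and denominator 3 times the quotient is (-4*cos(u) + 108/(3*u + 1)^3)/(-30); at u = 0 this is -52/15.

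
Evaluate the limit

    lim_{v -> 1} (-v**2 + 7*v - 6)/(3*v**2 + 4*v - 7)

At v = 1 both the top and bottom vanish — a removable singularity. Factoring out (v - 1) from each leaves (6 - v)/(3*v + 7), which at v = 1 equals 1/2.

1/2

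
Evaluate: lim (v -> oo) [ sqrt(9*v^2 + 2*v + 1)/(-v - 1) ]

-3

For large |v|, √(9*v^2 + 2*v + 1) ≈ √9·|v| and the denominator ≈ -v.
Since v → +∞, |v| = v, giving √9/(-1) = -3.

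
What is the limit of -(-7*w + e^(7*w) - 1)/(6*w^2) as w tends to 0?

Direct substitution gives 0/0.
Apply L'Hôpital: lim (7*e^(7*w) - 7)/(-12*w), still 0/0.
After 2 applications of L'Hôpital's rule the quotient is (49*e^(7*w))/(-12); substituting w = 0 gives -49/12.

-49/12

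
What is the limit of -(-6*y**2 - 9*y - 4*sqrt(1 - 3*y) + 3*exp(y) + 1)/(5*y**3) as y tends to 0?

Substitution gives 0/0; apply L'Hôpital's rule 3 times.
After differentiating numerator and denominator 3 times the quotient is (3*e^(y) + 81/(2*(1 - 3*y)^(5/2)))/(-30); at y = 0 this is -29/20.

-29/20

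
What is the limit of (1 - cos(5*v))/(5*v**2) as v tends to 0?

Substitution gives 0/0.
Use (1 − cos u)/u² → 1/2 with u = 5v: the limit is 5²/(2·5) = 5/2.

5/2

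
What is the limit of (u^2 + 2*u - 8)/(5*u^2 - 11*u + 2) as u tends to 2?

2/3

At u = 2 both the top and bottom vanish — a removable singularity. Factoring out (u - 2) from each leaves (u + 4)/(5*u - 1), which at u = 2 equals 2/3.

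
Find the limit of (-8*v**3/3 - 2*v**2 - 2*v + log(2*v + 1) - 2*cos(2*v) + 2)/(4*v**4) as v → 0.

Substitution gives 0/0 (the numerator vanishes to order 4).
Expand each term to order v^4: the coefficient of v^4 in ln(1 + 2v) is -4 and in -2·cos(2v) is -4/3.
Lower-order terms cancel with the polynomial part, so the numerator is (-16/3)·v^4 + o(v^4), and the limit is (-16/3)/(4) = -4/3.

-4/3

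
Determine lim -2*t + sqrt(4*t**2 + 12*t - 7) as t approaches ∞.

3

An ∞ − ∞ form. Rationalising with the conjugate, the difference becomes (12t - 7) / (√(4*t^2 + 12*t - 7) + 2t).
For large t the denominator behaves like 2·2t, so the quotient tends to 12/4 = 3.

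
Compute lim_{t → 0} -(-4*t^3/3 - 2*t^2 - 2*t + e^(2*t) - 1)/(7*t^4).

Direct substitution gives 0/0.
Apply L'Hôpital: lim (-4*t^2 - 4*t + 2*e^(2*t) - 2)/(-28*t^3), still 0/0.
Apply L'Hôpital: lim (-8*t + 4*e^(2*t) - 4)/(-84*t^2), still 0/0.
Apply L'Hôpital: lim (8*e^(2*t) - 8)/(-168*t), still 0/0.
After 4 applications of L'Hôpital's rule the quotient is (16*e^(2*t))/(-168); substituting t = 0 gives -2/21.

-2/21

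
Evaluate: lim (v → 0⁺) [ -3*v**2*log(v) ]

This is a 0·(−∞) form. Rewrite as -3·ln(v) / v^(−2) and apply L'Hôpital:
the derivative quotient is -3·(1/v) / (−2·v^(−3)) = (3/2)·v^2 → 0.

0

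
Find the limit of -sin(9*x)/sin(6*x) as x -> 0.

Substitution gives 0/0.
Divide numerator and denominator by x: sin(9x)/x → 9 and sin(6x)/x → 6, so the limit is -1·9/6 = -3/2.

-3/2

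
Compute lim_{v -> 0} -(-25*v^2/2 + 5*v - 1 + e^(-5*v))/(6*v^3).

125/36

Direct substitution gives 0/0.
Apply L'Hôpital: lim (-25*v + 5 - 5*e^(-5*v))/(-18*v^2), still 0/0.
Apply L'Hôpital: lim (-25 + 25*e^(-5*v))/(-36*v), still 0/0.
After 3 applications of L'Hôpital's rule the quotient is (-125*e^(-5*v))/(-36); substituting v = 0 gives 125/36.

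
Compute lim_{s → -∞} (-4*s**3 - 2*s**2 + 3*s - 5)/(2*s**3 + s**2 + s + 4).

Numerator and denominator both have degree 3.
Dividing every term by s^3, all lower-order terms vanish and the limit is the ratio of leading coefficients, -4/(2) = -2.

-2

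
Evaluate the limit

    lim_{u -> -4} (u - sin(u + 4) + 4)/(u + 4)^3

Direct substitution gives 0/0.
Apply L'Hôpital: lim (1 - cos(u + 4))/(3*(u + 4)^2), still 0/0.
Apply L'Hôpital: lim (sin(u + 4))/(6*u + 24), still 0/0.
After 3 applications of L'Hôpital's rule the quotient is (cos(u + 4))/(6); substituting u = -4 gives 1/6.

1/6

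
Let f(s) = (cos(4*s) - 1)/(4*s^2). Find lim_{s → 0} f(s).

Direct substitution gives 0/0.
Apply L'Hôpital: lim (-4*sin(4*s))/(8*s), still 0/0.
After 2 applications of L'Hôpital's rule the quotient is (-16*cos(4*s))/(8); substituting s = 0 gives -2.

-2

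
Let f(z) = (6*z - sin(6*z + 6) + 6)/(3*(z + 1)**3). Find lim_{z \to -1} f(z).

12

Direct substitution gives 0/0.
Apply L'Hôpital: lim (6 - 6*cos(6*z + 6))/(9*(z + 1)^2), still 0/0.
Apply L'Hôpital: lim (36*sin(6*z + 6))/(18*z + 18), still 0/0.
After 3 applications of L'Hôpital's rule the quotient is (216*cos(6*z + 6))/(18); substituting z = -1 gives 12.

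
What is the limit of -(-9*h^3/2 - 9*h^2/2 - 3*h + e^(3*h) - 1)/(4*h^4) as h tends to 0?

-27/32

Direct substitution gives 0/0.
Apply L'Hôpital: lim (-27*h^2/2 - 9*h + 3*e^(3*h) - 3)/(-16*h^3), still 0/0.
Apply L'Hôpital: lim (-27*h + 9*e^(3*h) - 9)/(-48*h^2), still 0/0.
Apply L'Hôpital: lim (27*e^(3*h) - 27)/(-96*h), still 0/0.
After 4 applications of L'Hôpital's rule the quotient is (81*e^(3*h))/(-96); substituting h = 0 gives -27/32.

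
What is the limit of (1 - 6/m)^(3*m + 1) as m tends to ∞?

e^(-18)

Let L be the limit and take ln: ln L = lim (3m + 1)·ln(1 - 6/m) = lim (3m + 1)·(-6/m + O(1/m²)) = -18.
Hence L = e^(-18).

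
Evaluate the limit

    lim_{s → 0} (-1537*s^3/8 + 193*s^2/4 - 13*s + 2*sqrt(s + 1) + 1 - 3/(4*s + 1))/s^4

-49157/64

Substitution gives 0/0 (the numerator vanishes to order 4).
Expand each term to order s^4: the coefficient of s^4 in -3·1/(1 + 4s) is -768 and in 2·√(1 + s) is -5/64.
Lower-order terms cancel with the polynomial part, so the numerator is (-49157/64)·s^4 + o(s^4), and the limit is (-49157/64)/(1) = -49157/64.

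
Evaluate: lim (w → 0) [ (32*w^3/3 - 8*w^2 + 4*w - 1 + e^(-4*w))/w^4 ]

32/3

Direct substitution gives 0/0.
Apply L'Hôpital: lim (32*w^2 - 16*w + 4 - 4*e^(-4*w))/(4*w^3), still 0/0.
Apply L'Hôpital: lim (64*w - 16 + 16*e^(-4*w))/(12*w^2), still 0/0.
Apply L'Hôpital: lim (64 - 64*e^(-4*w))/(24*w), still 0/0.
After 4 applications of L'Hôpital's rule the quotient is (256*e^(-4*w))/(24); substituting w = 0 gives 32/3.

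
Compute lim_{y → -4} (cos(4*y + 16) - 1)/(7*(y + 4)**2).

Direct substitution gives 0/0.
Apply L'Hôpital: lim (-4*sin(4*y + 16))/(14*y + 56), still 0/0.
After 2 applications of L'Hôpital's rule the quotient is (-16*cos(4*y + 16))/(14); substituting y = -4 gives -8/7.

-8/7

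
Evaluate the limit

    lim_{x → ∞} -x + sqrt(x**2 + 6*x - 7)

3

This has the form ∞ − ∞. Multiply and divide by the conjugate √(x^2 + 6*x - 7) + x.
That gives (6x - 7) / (√(x^2 + 6*x - 7) + x).
Divide numerator and denominator by x: the limit is 6/(2·1) = 3.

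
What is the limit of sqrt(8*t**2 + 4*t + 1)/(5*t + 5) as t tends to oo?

For large |t|, √(8*t^2 + 4*t + 1) ≈ √8·|t| and the denominator ≈ 5t.
Since t → +∞, |t| = t, giving √8/(5) = 2*√(2)/5.

2*√(2)/5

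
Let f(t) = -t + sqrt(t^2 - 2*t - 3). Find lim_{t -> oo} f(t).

An ∞ − ∞ form. Rationalising with the conjugate, the difference becomes (-2t - 3) / (√(t^2 - 2*t - 3) + t).
For large t the denominator behaves like 2·t, so the quotient tends to -2/2 = -1.

-1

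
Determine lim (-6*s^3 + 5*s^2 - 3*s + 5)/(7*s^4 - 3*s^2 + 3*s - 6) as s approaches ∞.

0

The denominator has degree 4 and the numerator degree 3. Dividing numerator and denominator by s^4 sends every term to 0 except the leading denominator term, so the limit is 0.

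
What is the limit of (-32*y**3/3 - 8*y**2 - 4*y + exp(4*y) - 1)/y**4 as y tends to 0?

32/3

Direct substitution gives 0/0.
Apply L'Hôpital: lim (-32*y^2 - 16*y + 4*e^(4*y) - 4)/(4*y^3), still 0/0.
Apply L'Hôpital: lim (-64*y + 16*e^(4*y) - 16)/(12*y^2), still 0/0.
Apply L'Hôpital: lim (64*e^(4*y) - 64)/(24*y), still 0/0.
After 4 applications of L'Hôpital's rule the quotient is (256*e^(4*y))/(24); substituting y = 0 gives 32/3.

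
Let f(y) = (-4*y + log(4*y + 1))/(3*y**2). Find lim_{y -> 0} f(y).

Direct substitution gives 0/0.
Apply L'Hôpital: lim (-4 + 4/(4*y + 1))/(6*y), still 0/0.
After 2 applications of L'Hôpital's rule the quotient is (-16/(4*y + 1)^2)/(6); substituting y = 0 gives -8/3.

-8/3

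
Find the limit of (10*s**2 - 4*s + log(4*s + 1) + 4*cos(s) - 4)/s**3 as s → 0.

64/3

Substitution gives 0/0 (the numerator vanishes to order 3).
Expand each term to order s^3: the coefficient of s^3 in ln(1 + 4s) is 64/3 and in 4·cos(s) is 0.
Lower-order terms cancel with the polynomial part, so the numerator is (64/3)·s^3 + o(s^3), and the limit is (64/3)/(1) = 64/3.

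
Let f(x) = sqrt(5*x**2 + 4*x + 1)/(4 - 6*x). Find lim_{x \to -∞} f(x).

For large |x|, √(5*x^2 + 4*x + 1) ≈ √5·|x| and the denominator ≈ -6x.
Since x → −∞, |x| = −x, giving −√5/(-6) = √(5)/6.

√(5)/6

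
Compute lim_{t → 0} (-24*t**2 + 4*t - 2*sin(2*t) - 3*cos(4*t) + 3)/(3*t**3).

8/9

Substitution gives 0/0; apply L'Hôpital's rule 3 times.
After differentiating numerator and denominator 3 times the quotient is (-192*sin(4*t) + 16*cos(2*t))/(18); at t = 0 this is 8/9.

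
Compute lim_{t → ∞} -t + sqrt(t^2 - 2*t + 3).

-1

This has the form ∞ − ∞. Multiply and divide by the conjugate √(t^2 - 2*t + 3) + t.
That gives (-2t + 3) / (√(t^2 - 2*t + 3) + t).
Divide numerator and denominator by t: the limit is -2/(2·1) = -1.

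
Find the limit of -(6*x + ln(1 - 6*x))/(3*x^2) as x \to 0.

Direct substitution gives 0/0.
Apply L'Hôpital: lim (6 - 6/(1 - 6*x))/(-6*x), still 0/0.
After 2 applications of L'Hôpital's rule the quotient is (-36/(1 - 6*x)^2)/(-6); substituting x = 0 gives 6.

6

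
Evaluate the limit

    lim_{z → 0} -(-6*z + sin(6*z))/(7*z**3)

Direct substitution gives 0/0.
Apply L'Hôpital: lim (6*cos(6*z) - 6)/(-21*z^2), still 0/0.
Apply L'Hôpital: lim (-36*sin(6*z))/(-42*z), still 0/0.
After 3 applications of L'Hôpital's rule the quotient is (-216*cos(6*z))/(-42); substituting z = 0 gives 36/7.

36/7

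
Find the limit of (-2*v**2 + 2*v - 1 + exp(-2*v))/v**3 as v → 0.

-4/3

Direct substitution gives 0/0.
Apply L'Hôpital: lim (-4*v + 2 - 2*e^(-2*v))/(3*v^2), still 0/0.
Apply L'Hôpital: lim (-4 + 4*e^(-2*v))/(6*v), still 0/0.
After 3 applications of L'Hôpital's rule the quotient is (-8*e^(-2*v))/(6); substituting v = 0 gives -4/3.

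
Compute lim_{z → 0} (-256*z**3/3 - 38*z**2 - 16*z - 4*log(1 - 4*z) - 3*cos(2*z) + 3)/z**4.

254

Substitution gives 0/0; apply L'Hôpital's rule 4 times.
After differentiating numerator and denominator 4 times the quotient is (-48*cos(2*z) + 6144/(4*z - 1)^4)/(24); at z = 0 this is 254.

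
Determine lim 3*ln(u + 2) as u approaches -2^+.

As u → -2⁺, u + 2 → 0⁺ and ln(u + 2) → −∞.
Multiplying by 3 gives -∞.

-∞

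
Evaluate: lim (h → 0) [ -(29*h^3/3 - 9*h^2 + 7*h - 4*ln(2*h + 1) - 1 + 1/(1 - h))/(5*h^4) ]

-17/5

Substitution gives 0/0 (the numerator vanishes to order 4).
Expand each term to order h^4: the coefficient of h^4 in 1/(1 - h) is 1 and in -4·ln(1 + 2h) is 16.
Lower-order terms cancel with the polynomial part, so the numerator is (17)·h^4 + o(h^4), and the limit is (17)/(-5) = -17/5.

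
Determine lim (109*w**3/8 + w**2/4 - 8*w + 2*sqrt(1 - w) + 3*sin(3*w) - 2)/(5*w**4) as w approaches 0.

Substitution gives 0/0; apply L'Hôpital's rule 4 times.
After differentiating numerator and denominator 4 times the quotient is (243*sin(3*w) - 15/(8*(1 - w)^(7/2)))/(120); at w = 0 this is -1/64.

-1/64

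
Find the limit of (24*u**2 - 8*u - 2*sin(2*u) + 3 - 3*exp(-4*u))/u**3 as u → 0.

104/3

Substitution gives 0/0 (the numerator vanishes to order 3).
Expand each term to order u^3: the coefficient of u^3 in -3·e^(-4u) is 32 and in -2·sin(2u) is 8/3.
Lower-order terms cancel with the polynomial part, so the numerator is (104/3)·u^3 + o(u^3), and the limit is (104/3)/(1) = 104/3.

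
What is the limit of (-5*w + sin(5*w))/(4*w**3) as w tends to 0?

Direct substitution gives 0/0.
Apply L'Hôpital: lim (5*cos(5*w) - 5)/(12*w^2), still 0/0.
Apply L'Hôpital: lim (-25*sin(5*w))/(24*w), still 0/0.
After 3 applications of L'Hôpital's rule the quotient is (-125*cos(5*w))/(24); substituting w = 0 gives -125/24.

-125/24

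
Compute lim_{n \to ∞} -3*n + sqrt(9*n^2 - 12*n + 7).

This has the form ∞ − ∞. Multiply and divide by the conjugate √(9*n^2 - 12*n + 7) + 3n.
That gives (-12n + 7) / (√(9*n^2 - 12*n + 7) + 3n).
Divide numerator and denominator by n: the limit is -12/(2·3) = -2.

-2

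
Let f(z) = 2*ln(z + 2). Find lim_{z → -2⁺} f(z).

-∞

As z → -2⁺, z + 2 → 0⁺ and ln(z + 2) → −∞.
Multiplying by 2 gives -∞.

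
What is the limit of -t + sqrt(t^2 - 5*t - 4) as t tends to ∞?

This has the form ∞ − ∞. Multiply and divide by the conjugate √(t^2 - 5*t - 4) + t.
That gives (-5t - 4) / (√(t^2 - 5*t - 4) + t).
Divide numerator and denominator by t: the limit is -5/(2·1) = -5/2.

-5/2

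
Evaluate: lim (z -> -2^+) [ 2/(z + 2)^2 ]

∞

As z → -2⁺, (z + 2) → 0⁺, so (z + 2)^2 → 0⁺ and 2/(z + 2)^2 → ∞.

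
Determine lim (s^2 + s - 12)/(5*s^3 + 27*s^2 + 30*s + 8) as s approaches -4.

-7/54

Direct substitution gives 0/0, so factor. Both numerator and denominator have (s + 4) as a factor.
After cancelling, the expression reduces to (s - 3)/(5*s^2 + 7*s + 2).
Substituting s = -4 gives -7/54.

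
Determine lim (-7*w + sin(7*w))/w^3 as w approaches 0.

Direct substitution gives 0/0.
Apply L'Hôpital: lim (7*cos(7*w) - 7)/(3*w^2), still 0/0.
Apply L'Hôpital: lim (-49*sin(7*w))/(6*w), still 0/0.
After 3 applications of L'Hôpital's rule the quotient is (-343*cos(7*w))/(6); substituting w = 0 gives -343/6.

-343/6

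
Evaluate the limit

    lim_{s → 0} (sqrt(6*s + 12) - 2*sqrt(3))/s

√(3)/2

Substitution gives 0/0. Multiply numerator and denominator by the conjugate √(12 + 6s) + √12.
The numerator becomes (12 + 6s) − 12 = 6s, so the expression simplifies to 6/(√(12 + 6s) + √12).
Letting s → 0 gives 6/(2√12) = √(3)/2.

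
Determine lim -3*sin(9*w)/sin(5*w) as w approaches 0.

Substitution gives 0/0.
Divide numerator and denominator by w: sin(9w)/w → 9 and sin(5w)/w → 5, so the limit is -3·9/5 = -27/5.

-27/5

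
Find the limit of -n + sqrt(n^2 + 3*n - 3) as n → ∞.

3/2

This has the form ∞ − ∞. Multiply and divide by the conjugate √(n^2 + 3*n - 3) + n.
That gives (3n - 3) / (√(n^2 + 3*n - 3) + n).
Divide numerator and denominator by n: the limit is 3/(2·1) = 3/2.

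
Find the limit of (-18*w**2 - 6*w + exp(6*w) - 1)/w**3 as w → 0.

Direct substitution gives 0/0.
Apply L'Hôpital: lim (-36*w + 6*e^(6*w) - 6)/(3*w^2), still 0/0.
Apply L'Hôpital: lim (36*e^(6*w) - 36)/(6*w), still 0/0.
After 3 applications of L'Hôpital's rule the quotient is (216*e^(6*w))/(6); substituting w = 0 gives 36.

36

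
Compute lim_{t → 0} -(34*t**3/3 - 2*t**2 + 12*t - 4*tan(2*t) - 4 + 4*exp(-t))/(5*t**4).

Substitution gives 0/0; apply L'Hôpital's rule 4 times.
After differentiating numerator and denominator 4 times the quotient is (-1536*tan(2*t)^5 - 2560*tan(2*t)^3 - 1024*tan(2*t) + 4*e^(-t))/(-120); at t = 0 this is -1/30.

-1/30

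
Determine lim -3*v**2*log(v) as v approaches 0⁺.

0

This is a 0·(−∞) form. Rewrite as -3·ln(v) / v^(−2) and apply L'Hôpital:
the derivative quotient is -3·(1/v) / (−2·v^(−3)) = (3/2)·v^2 → 0.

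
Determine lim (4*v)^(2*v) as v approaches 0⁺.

1

Base → 0⁺ and exponent → 0⁺: a 0^0 form.
Take logs: 2v·ln(4v). This is 0·(−∞); rewriting as ln(4v)/(1/(2v)) and applying L'Hôpital gives 0.
Hence the limit is e^0 = 1.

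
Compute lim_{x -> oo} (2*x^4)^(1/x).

1

Base → ∞ and exponent → 0: an ∞^0 form.
Take logs: (1/x)·ln(2·x^4) = (ln 2 + 4·ln x)/x → 0.
So the limit is e^0 = 1.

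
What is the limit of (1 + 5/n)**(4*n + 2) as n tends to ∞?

e^(20)

The base → 1 and the exponent → ∞: a 1^∞ form.
Take logarithms: (4n + 2)·ln(1 + 5/n). Since ln(1+u) ~ u for small u, this behaves like (4n)·(5/n) → 20.
So the limit is e^(20).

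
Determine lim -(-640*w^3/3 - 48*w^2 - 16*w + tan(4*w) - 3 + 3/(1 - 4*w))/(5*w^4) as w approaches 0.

Substitution gives 0/0 (the numerator vanishes to order 4).
Expand each term to order w^4: the coefficient of w^4 in tan(4w) is 0 and in 3·1/(1 - 4w) is 768.
Lower-order terms cancel with the polynomial part, so the numerator is (768)·w^4 + o(w^4), and the limit is (768)/(-5) = -768/5.

-768/5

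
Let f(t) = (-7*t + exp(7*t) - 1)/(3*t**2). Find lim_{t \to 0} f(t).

49/6

Direct substitution gives 0/0.
Apply L'Hôpital: lim (7*e^(7*t) - 7)/(6*t), still 0/0.
After 2 applications of L'Hôpital's rule the quotient is (49*e^(7*t))/(6); substituting t = 0 gives 49/6.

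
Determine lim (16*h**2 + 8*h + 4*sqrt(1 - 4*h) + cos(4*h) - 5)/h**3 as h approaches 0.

-16

Substitution gives 0/0 (the numerator vanishes to order 3).
Expand each term to order h^3: the coefficient of h^3 in 4·√(1 - 4h) is -16 and in cos(4h) is 0.
Lower-order terms cancel with the polynomial part, so the numerator is (-16)·h^3 + o(h^3), and the limit is (-16)/(1) = -16.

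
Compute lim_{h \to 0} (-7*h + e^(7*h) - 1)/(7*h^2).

Direct substitution gives 0/0.
Apply L'Hôpital: lim (7*e^(7*h) - 7)/(14*h), still 0/0.
After 2 applications of L'Hôpital's rule the quotient is (49*e^(7*h))/(14); substituting h = 0 gives 7/2.

7/2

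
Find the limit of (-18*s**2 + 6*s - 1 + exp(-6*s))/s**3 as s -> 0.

-36

Direct substitution gives 0/0.
Apply L'Hôpital: lim (-36*s + 6 - 6*e^(-6*s))/(3*s^2), still 0/0.
Apply L'Hôpital: lim (-36 + 36*e^(-6*s))/(6*s), still 0/0.
After 3 applications of L'Hôpital's rule the quotient is (-216*e^(-6*s))/(6); substituting s = 0 gives -36.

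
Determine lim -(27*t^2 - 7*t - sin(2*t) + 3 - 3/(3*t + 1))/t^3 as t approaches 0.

Substitution gives 0/0; apply L'Hôpital's rule 3 times.
After differentiating numerator and denominator 3 times the quotient is (8*cos(2*t) + 486/(3*t + 1)^4)/(-6); at t = 0 this is -247/3.

-247/3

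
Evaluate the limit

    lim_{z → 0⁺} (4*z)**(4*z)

1

Base → 0⁺ and exponent → 0⁺: a 0^0 form.
Take logs: 4z·ln(4z). This is 0·(−∞); rewriting as ln(4z)/(1/(4z)) and applying L'Hôpital gives 0.
Hence the limit is e^0 = 1.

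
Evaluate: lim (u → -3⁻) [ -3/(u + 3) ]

As u → -3⁻, (u + 3) → 0⁻, so (u + 3)^1 → 0⁻ and -3/(u + 3)^1 → ∞.

∞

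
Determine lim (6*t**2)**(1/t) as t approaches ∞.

Base → ∞ and exponent → 0: an ∞^0 form.
Take logs: (1/t)·ln(6·t^2) = (ln 6 + 2·ln t)/t → 0.
So the limit is e^0 = 1.

1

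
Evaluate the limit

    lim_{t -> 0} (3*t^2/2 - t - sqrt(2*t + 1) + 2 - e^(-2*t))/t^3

5/6

Substitution gives 0/0 (the numerator vanishes to order 3).
Expand each term to order t^3: the coefficient of t^3 in −e^(-2t) is 4/3 and in −√(1 + 2t) is -1/2.
Lower-order terms cancel with the polynomial part, so the numerator is (5/6)·t^3 + o(t^3), and the limit is (5/6)/(1) = 5/6.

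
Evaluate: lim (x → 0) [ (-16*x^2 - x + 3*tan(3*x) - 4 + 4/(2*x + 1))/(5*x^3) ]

-1

Substitution gives 0/0 (the numerator vanishes to order 3).
Expand each term to order x^3: the coefficient of x^3 in 4·1/(1 + 2x) is -32 and in 3·tan(3x) is 27.
Lower-order terms cancel with the polynomial part, so the numerator is (-5)·x^3 + o(x^3), and the limit is (-5)/(5) = -1.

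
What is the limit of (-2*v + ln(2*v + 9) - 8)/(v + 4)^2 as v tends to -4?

-2

Direct substitution gives 0/0.
Apply L'Hôpital: lim (-2 + 2/(2*v + 9))/(2*v + 8), still 0/0.
After 2 applications of L'Hôpital's rule the quotient is (-4/(2*v + 9)^2)/(2); substituting v = -4 gives -2.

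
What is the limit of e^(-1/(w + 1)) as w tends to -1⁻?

∞

As w → -1⁻, -1/(w + 1) → +∞, so e^(-1/(w + 1)) → ∞.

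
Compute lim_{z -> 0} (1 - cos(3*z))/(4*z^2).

9/8

Substitution gives 0/0.
Use (1 − cos u)/u² → 1/2 with u = 3z: the limit is 3²/(2·4) = 9/8.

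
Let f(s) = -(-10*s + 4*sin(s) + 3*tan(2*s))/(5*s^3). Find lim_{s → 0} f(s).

Substitution gives 0/0 (the numerator vanishes to order 3).
Expand each term to order s^3: the coefficient of s^3 in 4·sin(s) is -2/3 and in 3·tan(2s) is 8.
Lower-order terms cancel with the polynomial part, so the numerator is (22/3)·s^3 + o(s^3), and the limit is (22/3)/(-5) = -22/15.

-22/15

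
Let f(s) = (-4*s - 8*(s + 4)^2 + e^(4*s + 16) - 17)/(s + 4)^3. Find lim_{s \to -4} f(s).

32/3

Direct substitution gives 0/0.
Apply L'Hôpital: lim (-16*s + 4*e^(4*s + 16) - 68)/(3*(s + 4)^2), still 0/0.
Apply L'Hôpital: lim (16*e^(4*s + 16) - 16)/(6*s + 24), still 0/0.
After 3 applications of L'Hôpital's rule the quotient is (64*e^(4*s + 16))/(6); substituting s = -4 gives 32/3.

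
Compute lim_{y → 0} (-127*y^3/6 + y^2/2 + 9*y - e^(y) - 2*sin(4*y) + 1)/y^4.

Substitution gives 0/0; apply L'Hôpital's rule 4 times.
After differentiating numerator and denominator 4 times the quotient is (-e^(y) - 512*sin(4*y))/(24); at y = 0 this is -1/24.

-1/24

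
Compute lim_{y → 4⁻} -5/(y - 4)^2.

-∞

As y → 4⁻, (y - 4) → 0⁻, so (y - 4)^2 → 0⁺ and -5/(y - 4)^2 → -∞.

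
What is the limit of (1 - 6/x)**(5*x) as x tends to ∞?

e^(-30)

The base → 1 and the exponent → ∞: a 1^∞ form.
Take logarithms: (5x)·ln(1 - 6/x). Since ln(1+u) ~ u for small u, this behaves like (5x)·(-6/x) → -30.
So the limit is e^(-30).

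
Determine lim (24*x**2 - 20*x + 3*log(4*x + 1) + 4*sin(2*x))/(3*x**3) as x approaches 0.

176/9

Substitution gives 0/0 (the numerator vanishes to order 3).
Expand each term to order x^3: the coefficient of x^3 in 3·ln(1 + 4x) is 64 and in 4·sin(2x) is -16/3.
Lower-order terms cancel with the polynomial part, so the numerator is (176/3)·x^3 + o(x^3), and the limit is (176/3)/(3) = 176/9.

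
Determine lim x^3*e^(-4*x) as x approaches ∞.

Write as x^3/e^{4x}, an ∞/∞ form.
Exponential growth dominates any polynomial, so repeated L'Hôpital (or the standard result) gives 0.

0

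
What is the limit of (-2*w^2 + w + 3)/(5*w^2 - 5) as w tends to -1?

Since w = -1 makes numerator and denominator zero, (w + 1) divides both.
Cancelling it gives (3 - 2*w)/(5*w - 5); now plug in w = -1 to get -1/2.

-1/2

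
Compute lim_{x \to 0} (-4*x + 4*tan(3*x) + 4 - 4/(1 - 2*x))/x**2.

-16

Substitution gives 0/0; apply L'Hôpital's rule 2 times.
After differentiating numerator and denominator 2 times the quotient is (72*tan(3*x)/cos(3*x)^2 + 32/(2*x - 1)^3)/(2); at x = 0 this is -16.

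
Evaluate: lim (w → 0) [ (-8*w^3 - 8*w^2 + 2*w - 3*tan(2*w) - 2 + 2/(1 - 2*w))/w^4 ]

32

Substitution gives 0/0 (the numerator vanishes to order 4).
Expand each term to order w^4: the coefficient of w^4 in -3·tan(2w) is 0 and in 2·1/(1 - 2w) is 32.
Lower-order terms cancel with the polynomial part, so the numerator is (32)·w^4 + o(w^4), and the limit is (32)/(1) = 32.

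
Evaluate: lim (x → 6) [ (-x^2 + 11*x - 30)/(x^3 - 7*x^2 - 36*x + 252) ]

1/12

Direct substitution gives 0/0, so factor. Both numerator and denominator have (x - 6) as a factor.
After cancelling, the expression reduces to (5 - x)/(x^2 - x - 42).
Substituting x = 6 gives 1/12.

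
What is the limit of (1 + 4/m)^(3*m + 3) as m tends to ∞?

e^(12)

Write it as [(1 + 4/m)^m]^(3) · (1 + 4/m)^(3). The bracketed term tends to e^(4) and the second factor to 1, so the limit is e^(12).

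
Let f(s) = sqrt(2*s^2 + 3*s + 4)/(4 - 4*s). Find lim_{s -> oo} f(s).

-√(2)/4

For large |s|, √(2*s^2 + 3*s + 4) ≈ √2·|s| and the denominator ≈ -4s.
Since s → +∞, |s| = s, giving √2/(-4) = -√(2)/4.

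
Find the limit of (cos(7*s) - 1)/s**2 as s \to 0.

Direct substitution gives 0/0.
Apply L'Hôpital: lim (-7*sin(7*s))/(2*s), still 0/0.
After 2 applications of L'Hôpital's rule the quotient is (-49*cos(7*s))/(2); substituting s = 0 gives -49/2.

-49/2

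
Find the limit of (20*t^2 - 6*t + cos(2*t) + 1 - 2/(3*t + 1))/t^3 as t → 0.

Substitution gives 0/0; apply L'Hôpital's rule 3 times.
After differentiating numerator and denominator 3 times the quotient is (8*sin(2*t) + 324/(3*t + 1)^4)/(6); at t = 0 this is 54.

54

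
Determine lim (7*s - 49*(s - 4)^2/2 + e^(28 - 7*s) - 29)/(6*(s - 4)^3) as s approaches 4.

Direct substitution gives 0/0.
Apply L'Hôpital: lim (-49*s - 7*e^(28 - 7*s) + 203)/(18*(s - 4)^2), still 0/0.
Apply L'Hôpital: lim (49*e^(28 - 7*s) - 49)/(36*s - 144), still 0/0.
After 3 applications of L'Hôpital's rule the quotient is (-343*e^(28 - 7*s))/(36); substituting s = 4 gives -343/36.

-343/36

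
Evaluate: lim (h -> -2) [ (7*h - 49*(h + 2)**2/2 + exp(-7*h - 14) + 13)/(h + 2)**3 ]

Direct substitution gives 0/0.
Apply L'Hôpital: lim (-49*h - 7*e^(-7*h - 14) - 91)/(3*(h + 2)^2), still 0/0.
Apply L'Hôpital: lim (49*e^(-7*h - 14) - 49)/(6*h + 12), still 0/0.
After 3 applications of L'Hôpital's rule the quotient is (-343*e^(-7*h - 14))/(6); substituting h = -2 gives -343/6.

-343/6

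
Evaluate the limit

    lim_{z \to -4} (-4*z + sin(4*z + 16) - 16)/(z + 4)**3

Direct substitution gives 0/0.
Apply L'Hôpital: lim (4*cos(4*z + 16) - 4)/(3*(z + 4)^2), still 0/0.
Apply L'Hôpital: lim (-16*sin(4*z + 16))/(6*z + 24), still 0/0.
After 3 applications of L'Hôpital's rule the quotient is (-64*cos(4*z + 16))/(6); substituting z = -4 gives -32/3.

-32/3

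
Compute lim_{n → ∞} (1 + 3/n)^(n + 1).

Write it as [(1 + 3/n)^n]^(1) · (1 + 3/n)^(1). The bracketed term tends to e^(3) and the second factor to 1, so the limit is e^(3).

e^(3)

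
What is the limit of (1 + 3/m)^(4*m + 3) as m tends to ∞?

e^(12)

Let L be the limit and take ln: ln L = lim (4m + 3)·ln(1 + 3/m) = lim (4m + 3)·(3/m + O(1/m²)) = 12.
Hence L = e^(12).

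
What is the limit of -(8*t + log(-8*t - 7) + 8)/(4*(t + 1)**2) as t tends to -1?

Direct substitution gives 0/0.
Apply L'Hôpital: lim (8 - 8/(-8*t - 7))/(-8*t - 8), still 0/0.
After 2 applications of L'Hôpital's rule the quotient is (-64/(-8*t - 7)^2)/(-8); substituting t = -1 gives 8.

8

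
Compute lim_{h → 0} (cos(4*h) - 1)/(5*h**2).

Direct substitution gives 0/0.
Apply L'Hôpital: lim (-4*sin(4*h))/(10*h), still 0/0.
After 2 applications of L'Hôpital's rule the quotient is (-16*cos(4*h))/(10); substituting h = 0 gives -8/5.

-8/5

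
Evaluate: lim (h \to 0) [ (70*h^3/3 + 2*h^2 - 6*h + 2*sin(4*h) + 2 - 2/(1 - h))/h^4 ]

-2

Substitution gives 0/0 (the numerator vanishes to order 4).
Expand each term to order h^4: the coefficient of h^4 in 2·sin(4h) is 0 and in -2·1/(1 - h) is -2.
Lower-order terms cancel with the polynomial part, so the numerator is (-2)·h^4 + o(h^4), and the limit is (-2)/(1) = -2.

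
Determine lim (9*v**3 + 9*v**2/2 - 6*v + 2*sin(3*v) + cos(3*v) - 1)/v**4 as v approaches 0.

Substitution gives 0/0; apply L'Hôpital's rule 4 times.
After differentiating numerator and denominator 4 times the quotient is (162*sin(3*v) + 81*cos(3*v))/(24); at v = 0 this is 27/8.

27/8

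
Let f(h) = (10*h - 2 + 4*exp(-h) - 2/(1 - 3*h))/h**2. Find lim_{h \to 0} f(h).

-16

Substitution gives 0/0; apply L'Hôpital's rule 2 times.
After differentiating numerator and denominator 2 times the quotient is (4*e^(-h) + 36/(3*h - 1)^3)/(2); at h = 0 this is -16.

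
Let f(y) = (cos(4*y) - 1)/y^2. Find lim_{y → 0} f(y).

Direct substitution gives 0/0.
Apply L'Hôpital: lim (-4*sin(4*y))/(2*y), still 0/0.
After 2 applications of L'Hôpital's rule the quotient is (-16*cos(4*y))/(2); substituting y = 0 gives -8.

-8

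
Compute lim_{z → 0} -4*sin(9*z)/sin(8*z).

Substitution gives 0/0.
Divide numerator and denominator by z: sin(9z)/z → 9 and sin(8z)/z → 8, so the limit is -4·9/8 = -9/2.

-9/2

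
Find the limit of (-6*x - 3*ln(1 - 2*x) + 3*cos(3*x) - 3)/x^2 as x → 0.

-15/2

Substitution gives 0/0; apply L'Hôpital's rule 2 times.
After differentiating numerator and denominator 2 times the quotient is (-27*cos(3*x) + 12/(2*x - 1)^2)/(2); at x = 0 this is -15/2.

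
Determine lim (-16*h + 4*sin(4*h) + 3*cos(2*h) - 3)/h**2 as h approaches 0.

Substitution gives 0/0; apply L'Hôpital's rule 2 times.
After differentiating numerator and denominator 2 times the quotient is (-64*sin(4*h) - 12*cos(2*h))/(2); at h = 0 this is -6.

-6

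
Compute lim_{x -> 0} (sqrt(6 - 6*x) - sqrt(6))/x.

-√(6)/2

Substitution gives 0/0. Multiply numerator and denominator by the conjugate √(6 - 6x) + √6.
The numerator becomes (6 - 6x) − 6 = -6x, so the expression simplifies to -6/(√(6 - 6x) + √6).
Letting x → 0 gives -6/(2√6) = -√(6)/2.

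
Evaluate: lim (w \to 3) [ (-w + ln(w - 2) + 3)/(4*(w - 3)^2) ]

Direct substitution gives 0/0.
Apply L'Hôpital: lim (-1 + 1/(w - 2))/(8*w - 24), still 0/0.
After 2 applications of L'Hôpital's rule the quotient is (-1/(w - 2)^2)/(8); substituting w = 3 gives -1/8.

-1/8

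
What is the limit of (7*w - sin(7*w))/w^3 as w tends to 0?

343/6

Direct substitution gives 0/0.
Apply L'Hôpital: lim (7 - 7*cos(7*w))/(3*w^2), still 0/0.
Apply L'Hôpital: lim (49*sin(7*w))/(6*w), still 0/0.
After 3 applications of L'Hôpital's rule the quotient is (343*cos(7*w))/(6); substituting w = 0 gives 343/6.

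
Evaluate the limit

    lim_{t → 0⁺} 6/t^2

∞

As t → 0⁺, (t) → 0⁺, so (t)^2 → 0⁺ and 6/(t)^2 → ∞.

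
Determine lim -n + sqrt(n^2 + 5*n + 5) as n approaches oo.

An ∞ − ∞ form. Rationalising with the conjugate, the difference becomes (5n + 5) / (√(n^2 + 5*n + 5) + n).
For large n the denominator behaves like 2·n, so the quotient tends to 5/2 = 5/2.

5/2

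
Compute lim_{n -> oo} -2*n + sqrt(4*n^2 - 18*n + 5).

-9/2

This has the form ∞ − ∞. Multiply and divide by the conjugate √(4*n^2 - 18*n + 5) + 2n.
That gives (-18n + 5) / (√(4*n^2 - 18*n + 5) + 2n).
Divide numerator and denominator by n: the limit is -18/(2·2) = -9/2.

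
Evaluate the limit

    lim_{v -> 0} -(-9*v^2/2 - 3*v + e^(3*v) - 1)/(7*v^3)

Direct substitution gives 0/0.
Apply L'Hôpital: lim (-9*v + 3*e^(3*v) - 3)/(-21*v^2), still 0/0.
Apply L'Hôpital: lim (9*e^(3*v) - 9)/(-42*v), still 0/0.
After 3 applications of L'Hôpital's rule the quotient is (27*e^(3*v))/(-42); substituting v = 0 gives -9/14.

-9/14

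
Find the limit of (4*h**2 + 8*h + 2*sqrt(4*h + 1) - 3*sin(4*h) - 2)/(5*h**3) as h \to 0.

8

Substitution gives 0/0 (the numerator vanishes to order 3).
Expand each term to order h^3: the coefficient of h^3 in 2·√(1 + 4h) is 8 and in -3·sin(4h) is 32.
Lower-order terms cancel with the polynomial part, so the numerator is (40)·h^3 + o(h^3), and the limit is (40)/(5) = 8.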